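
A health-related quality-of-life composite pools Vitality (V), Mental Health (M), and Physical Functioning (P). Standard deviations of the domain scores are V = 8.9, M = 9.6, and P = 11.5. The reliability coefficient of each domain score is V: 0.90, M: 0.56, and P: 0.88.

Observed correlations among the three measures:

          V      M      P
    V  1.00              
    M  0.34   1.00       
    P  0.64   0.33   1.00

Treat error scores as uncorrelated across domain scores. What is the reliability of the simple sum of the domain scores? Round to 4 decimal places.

0.8862

Var(V+M+P) = 8.9² + 9.6² + 11.5² + 2·[8.9·9.6·0.34 + 8.9·11.5·0.64 + 9.6·11.5·0.33] = 303.62 + 261.971 = 565.591.
With uncorrelated errors the cross-covariances are all true-score covariance, so they carry over unchanged; only the diagonal terms shrink to ρᵢσᵢ².
True-score variance = [8.9²·0.90 + 9.6²·0.56 + 11.5²·0.88] + 261.971 = 239.279 + 261.971 = 501.25.
Reliability = 501.25 / 565.591 = 0.8862.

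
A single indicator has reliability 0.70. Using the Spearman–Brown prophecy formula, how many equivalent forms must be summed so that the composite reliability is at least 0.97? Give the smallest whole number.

k ≥ ρ*(1−ρ₁)/(ρ₁(1−ρ*)) = 0.97·0.30 / (0.70·0.03) = 13.857.
Smallest integer k = 14.

14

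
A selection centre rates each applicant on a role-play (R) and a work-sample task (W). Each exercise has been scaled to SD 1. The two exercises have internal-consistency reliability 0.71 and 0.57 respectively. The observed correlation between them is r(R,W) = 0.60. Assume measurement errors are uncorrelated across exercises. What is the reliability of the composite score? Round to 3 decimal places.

0.775

Var(R+W) = 2 + 2·[0.60] = 2 + 1.2 = 3.2.
Because errors are independent across components, Cov(Tᵢ,Tⱼ) = Cov(Xᵢ,Xⱼ); the off-diagonal part of the true-score variance is the same as above.
True-score variance = [0.71 + 0.57] + 1.2 = 1.28 + 1.2 = 2.48.
Reliability = 2.48 / 3.2 = 0.775.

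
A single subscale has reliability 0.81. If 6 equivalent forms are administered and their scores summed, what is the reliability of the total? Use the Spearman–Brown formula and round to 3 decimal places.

0.962

ρ_k = kρ / (1 + (k−1)ρ) = 6·0.81 / (1 + 5·0.81) = 4.860 / 5.050 = 0.962.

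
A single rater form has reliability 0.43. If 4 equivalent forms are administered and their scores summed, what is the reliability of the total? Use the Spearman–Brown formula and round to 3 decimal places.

ρ_k = kρ / (1 + (k−1)ρ) = 4·0.43 / (1 + 3·0.43) = 1.720 / 2.290 = 0.751.

0.751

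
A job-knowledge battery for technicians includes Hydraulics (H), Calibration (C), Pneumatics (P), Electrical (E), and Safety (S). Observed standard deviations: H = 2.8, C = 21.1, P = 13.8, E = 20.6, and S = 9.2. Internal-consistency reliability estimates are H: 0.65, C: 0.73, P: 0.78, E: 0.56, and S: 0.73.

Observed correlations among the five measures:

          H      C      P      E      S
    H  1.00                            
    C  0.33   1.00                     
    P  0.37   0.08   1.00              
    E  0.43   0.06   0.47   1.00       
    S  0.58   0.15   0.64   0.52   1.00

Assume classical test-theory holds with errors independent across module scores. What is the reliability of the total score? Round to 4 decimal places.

0.8203

Var(H+C+P+E+S) = 2.8² + 21.1² + 13.8² + 20.6² + 9.2² + 2·[2.8·21.1·0.33 + 2.8·13.8·0.37 + 2.8·20.6·0.43 + 2.8·9.2·0.58 + 21.1·13.8·0.08 + 21.1·20.6·0.06 + 21.1·9.2·0.15 + 13.8·20.6·0.47 + 13.8·9.2·0.64 + 20.6·9.2·0.52] = 1152.49 + 930.89 = 2083.38.
Because errors are independent across components, Cov(Tᵢ,Tⱼ) = Cov(Xᵢ,Xⱼ); the off-diagonal part of the true-score variance is the same as above.
True-score variance = [2.8²·0.65 + 21.1²·0.73 + 13.8²·0.78 + 20.6²·0.56 + 9.2²·0.73] + 930.89 = 778.071 + 930.89 = 1708.96.
Reliability = 1708.96 / 2083.38 = 0.8203.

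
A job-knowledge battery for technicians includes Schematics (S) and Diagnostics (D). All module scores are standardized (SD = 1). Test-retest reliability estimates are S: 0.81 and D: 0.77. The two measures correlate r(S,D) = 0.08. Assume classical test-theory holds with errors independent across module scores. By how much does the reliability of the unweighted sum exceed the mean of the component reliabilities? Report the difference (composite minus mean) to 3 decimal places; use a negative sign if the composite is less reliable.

0.016

Var(sum) = 2 + 0.16 = 2.16; true-score variance = 1.58 + 0.16 = 1.74; composite reliability = 0.8056.
Mean component reliability = 0.7900.
Difference = 0.8056 − 0.7900 = 0.016.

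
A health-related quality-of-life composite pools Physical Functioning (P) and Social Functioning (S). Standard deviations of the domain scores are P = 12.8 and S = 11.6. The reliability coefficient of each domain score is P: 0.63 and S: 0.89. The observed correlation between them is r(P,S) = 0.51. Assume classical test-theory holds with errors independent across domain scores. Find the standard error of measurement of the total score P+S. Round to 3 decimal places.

8.685

Var(total) = 298.4 + 151.45 = 449.85.
True-score variance = 222.978 + 151.45 = 374.427, so reliability = 0.8323.
Error variance = 449.85 − 374.427 = 75.4224; SEM = √75.4224 = 8.685.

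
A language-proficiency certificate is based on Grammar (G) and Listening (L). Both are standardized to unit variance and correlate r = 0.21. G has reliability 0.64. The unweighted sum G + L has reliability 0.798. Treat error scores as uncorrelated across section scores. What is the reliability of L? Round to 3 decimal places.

0.871

Var(G+L) = 2 + 2·0.21 = 2.420.
True-score variance = ρ_G + ρ_L + 2·0.21, so 0.798 = (0.64 + ρ_L + 0.42) / 2.420.
ρ_L = 0.798·2.420 − 0.64 − 0.42 = 0.871.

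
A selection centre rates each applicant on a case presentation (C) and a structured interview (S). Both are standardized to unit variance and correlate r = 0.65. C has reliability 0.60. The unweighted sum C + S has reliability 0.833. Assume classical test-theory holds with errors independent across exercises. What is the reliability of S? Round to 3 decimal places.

0.849

Var(C+S) = 2 + 2·0.65 = 3.300.
True-score variance = ρ_C + ρ_S + 2·0.65, so 0.833 = (0.60 + ρ_S + 1.30) / 3.300.
ρ_S = 0.833·3.300 − 0.60 − 1.30 = 0.849.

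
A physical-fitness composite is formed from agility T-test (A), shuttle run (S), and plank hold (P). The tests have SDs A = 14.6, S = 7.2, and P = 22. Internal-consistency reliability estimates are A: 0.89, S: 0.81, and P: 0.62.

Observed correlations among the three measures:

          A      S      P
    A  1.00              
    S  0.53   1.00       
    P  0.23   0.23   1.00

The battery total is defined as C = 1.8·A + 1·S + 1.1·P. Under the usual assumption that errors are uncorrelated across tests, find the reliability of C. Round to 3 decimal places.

Var(C) = 1.8²·14.6² + 7.2² + 1.1²·22² + 2·[1.8·14.6·7.2·0.53 + 1.98·14.6·22·0.23 + 1.1·7.2·22·0.23] = 1328.12 + 573.268 = 1901.39.
Because errors are independent across components, Cov(Tᵢ,Tⱼ) = Cov(Xᵢ,Xⱼ); the off-diagonal part of the true-score variance is the same as above.
True-score variance = [1.8²·14.6²·0.89 + 7.2²·0.81 + 1.1²·22²·0.62] + 573.268 = 1019.76 + 573.268 = 1593.02.
Reliability = 1593.02 / 1901.39 = 0.838.

0.838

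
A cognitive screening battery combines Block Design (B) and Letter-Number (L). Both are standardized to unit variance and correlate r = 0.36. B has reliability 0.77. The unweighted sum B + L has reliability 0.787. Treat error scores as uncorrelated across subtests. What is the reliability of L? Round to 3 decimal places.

0.651

Var(B+L) = 2 + 2·0.36 = 2.720.
True-score variance = ρ_B + ρ_L + 2·0.36, so 0.787 = (0.77 + ρ_L + 0.72) / 2.720.
ρ_L = 0.787·2.720 − 0.77 − 0.72 = 0.651.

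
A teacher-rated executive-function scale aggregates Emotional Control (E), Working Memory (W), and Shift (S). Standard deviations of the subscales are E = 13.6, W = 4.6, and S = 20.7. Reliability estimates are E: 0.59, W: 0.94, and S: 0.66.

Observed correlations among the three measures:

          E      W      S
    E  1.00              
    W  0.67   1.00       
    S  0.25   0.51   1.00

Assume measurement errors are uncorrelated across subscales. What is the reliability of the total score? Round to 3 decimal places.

Var(E+W+S) = 13.6² + 4.6² + 20.7² + 2·[13.6·4.6·0.67 + 13.6·20.7·0.25 + 4.6·20.7·0.51] = 634.61 + 321.715 = 956.325.
With uncorrelated errors the cross-covariances are all true-score covariance, so they carry over unchanged; only the diagonal terms shrink to ρᵢσᵢ².
True-score variance = [13.6²·0.59 + 4.6²·0.94 + 20.7²·0.66] + 321.715 = 411.82 + 321.715 = 733.535.
Reliability = 733.535 / 956.325 = 0.767.

0.767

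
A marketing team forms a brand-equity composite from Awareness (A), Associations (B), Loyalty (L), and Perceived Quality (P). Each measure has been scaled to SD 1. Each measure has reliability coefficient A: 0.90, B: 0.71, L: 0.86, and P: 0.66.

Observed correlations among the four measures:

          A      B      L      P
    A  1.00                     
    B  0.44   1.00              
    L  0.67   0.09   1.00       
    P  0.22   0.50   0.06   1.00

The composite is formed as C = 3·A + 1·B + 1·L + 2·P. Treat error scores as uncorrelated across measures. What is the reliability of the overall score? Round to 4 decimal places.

0.8993

Var(C) = 3² + 1 + 1 + 2² + 2·[3·0.44 + 3·0.67 + 6·0.22 + 0.09 + 2·0.50 + 2·0.06] = 15 + 11.72 = 26.72.
With uncorrelated errors the cross-covariances are all true-score covariance, so they carry over unchanged; only the diagonal terms shrink to ρᵢσᵢ².
True-score variance = [3²·0.90 + 0.71 + 0.86 + 2²·0.66] + 11.72 = 12.31 + 11.72 = 24.03.
Reliability = 24.03 / 26.72 = 0.8993.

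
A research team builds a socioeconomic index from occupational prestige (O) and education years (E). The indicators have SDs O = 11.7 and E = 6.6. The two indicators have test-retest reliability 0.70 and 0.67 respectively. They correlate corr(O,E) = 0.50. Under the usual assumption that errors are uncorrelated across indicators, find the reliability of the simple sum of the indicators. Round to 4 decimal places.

Var(O+E) = 11.7² + 6.6² + 2·[11.7·6.6·0.50] = 180.45 + 77.22 = 257.67.
With uncorrelated errors the cross-covariances are all true-score covariance, so they carry over unchanged; only the diagonal terms shrink to ρᵢσᵢ².
True-score variance = [11.7²·0.70 + 6.6²·0.67] + 77.22 = 125.008 + 77.22 = 202.228.
Reliability = 202.228 / 257.67 = 0.7848.

0.7848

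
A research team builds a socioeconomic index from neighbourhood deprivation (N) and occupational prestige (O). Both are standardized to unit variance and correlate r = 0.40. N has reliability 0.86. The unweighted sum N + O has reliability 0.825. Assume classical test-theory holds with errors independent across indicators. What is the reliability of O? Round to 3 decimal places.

0.650

Var(N+O) = 2 + 2·0.40 = 2.800.
True-score variance = ρ_N + ρ_O + 2·0.40, so 0.825 = (0.86 + ρ_O + 0.80) / 2.800.
ρ_O = 0.825·2.800 − 0.86 − 0.80 = 0.650.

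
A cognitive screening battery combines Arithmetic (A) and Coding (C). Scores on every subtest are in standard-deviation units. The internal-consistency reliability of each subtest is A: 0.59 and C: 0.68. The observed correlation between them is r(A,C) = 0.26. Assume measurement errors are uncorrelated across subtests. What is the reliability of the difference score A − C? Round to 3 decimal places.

Var(A−C) = 1 + 1 − 2·0.26 = 2 − 0.52 = 1.48.
Because errors are independent across components, Cov(Tᵢ,Tⱼ) = Cov(Xᵢ,Xⱼ); the off-diagonal part of the true-score variance is the same as above.
True-score variance = [0.59 + 0.68] − 0.52 = 1.27 − 0.52 = 0.75.
Reliability = 0.75 / 1.48 = 0.507.

0.507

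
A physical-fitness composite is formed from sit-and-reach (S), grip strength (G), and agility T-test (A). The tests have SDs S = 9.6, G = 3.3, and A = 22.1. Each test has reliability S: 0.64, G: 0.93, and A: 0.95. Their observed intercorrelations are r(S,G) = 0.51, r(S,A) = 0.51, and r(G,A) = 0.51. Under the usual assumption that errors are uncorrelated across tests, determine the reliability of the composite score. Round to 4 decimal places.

0.9362

Var(S+G+A) = 9.6² + 3.3² + 22.1² + 2·[9.6·3.3·0.51 + 9.6·22.1·0.51 + 3.3·22.1·0.51] = 591.46 + 323.105 = 914.565.
With uncorrelated errors the cross-covariances are all true-score covariance, so they carry over unchanged; only the diagonal terms shrink to ρᵢσᵢ².
True-score variance = [9.6²·0.64 + 3.3²·0.93 + 22.1²·0.95] + 323.105 = 533.1 + 323.105 = 856.205.
Reliability = 856.205 / 914.565 = 0.9362.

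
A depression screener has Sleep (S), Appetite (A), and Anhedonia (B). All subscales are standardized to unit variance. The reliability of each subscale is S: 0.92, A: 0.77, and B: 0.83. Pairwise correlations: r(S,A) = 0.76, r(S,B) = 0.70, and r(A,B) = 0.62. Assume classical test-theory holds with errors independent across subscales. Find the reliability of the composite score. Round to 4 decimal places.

0.9330

Var(S+A+B) = 3 + 2·[0.76 + 0.70 + 0.62] = 3 + 4.16 = 7.16.
Under uncorrelated errors the observed covariances equal the true-score covariances, so only the own-variance terms attenuate.
True-score variance = [0.92 + 0.77 + 0.83] + 4.16 = 2.52 + 4.16 = 6.68.
Reliability = 6.68 / 7.16 = 0.9330.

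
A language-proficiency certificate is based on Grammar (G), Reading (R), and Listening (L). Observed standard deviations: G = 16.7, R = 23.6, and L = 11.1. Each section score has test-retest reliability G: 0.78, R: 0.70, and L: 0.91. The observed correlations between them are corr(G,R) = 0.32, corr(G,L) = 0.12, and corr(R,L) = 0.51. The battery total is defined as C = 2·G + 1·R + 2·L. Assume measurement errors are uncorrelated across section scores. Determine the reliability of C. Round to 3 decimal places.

0.865

Var(C) = 2²·16.7² + 23.6² + 2²·11.1² + 2·[2·16.7·23.6·0.32 + 4·16.7·11.1·0.12 + 2·23.6·11.1·0.51] = 2165.36 + 1216.83 = 3382.19.
Under uncorrelated errors the observed covariances equal the true-score covariances, so only the own-variance terms attenuate.
True-score variance = [2²·16.7²·0.78 + 23.6²·0.70 + 2²·11.1²·0.91] + 1216.83 = 1708.49 + 1216.83 = 2925.32.
Reliability = 2925.32 / 3382.19 = 0.865.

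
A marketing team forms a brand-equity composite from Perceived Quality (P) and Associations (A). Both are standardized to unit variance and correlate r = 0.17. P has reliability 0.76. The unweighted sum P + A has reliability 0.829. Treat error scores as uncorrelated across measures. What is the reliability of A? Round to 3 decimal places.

0.840

Var(P+A) = 2 + 2·0.17 = 2.340.
True-score variance = ρ_P + ρ_A + 2·0.17, so 0.829 = (0.76 + ρ_A + 0.34) / 2.340.
ρ_A = 0.829·2.340 − 0.76 − 0.34 = 0.840.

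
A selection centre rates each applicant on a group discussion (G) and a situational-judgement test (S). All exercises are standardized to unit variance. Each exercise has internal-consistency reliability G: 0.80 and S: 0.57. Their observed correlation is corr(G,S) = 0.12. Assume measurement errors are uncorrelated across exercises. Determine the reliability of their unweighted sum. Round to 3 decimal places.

Var(G+S) = 2 + 2·[0.12] = 2 + 0.24 = 2.24.
Under uncorrelated errors the observed covariances equal the true-score covariances, so only the own-variance terms attenuate.
True-score variance = [0.80 + 0.57] + 0.24 = 1.37 + 0.24 = 1.61.
Reliability = 1.61 / 2.24 = 0.719.

0.719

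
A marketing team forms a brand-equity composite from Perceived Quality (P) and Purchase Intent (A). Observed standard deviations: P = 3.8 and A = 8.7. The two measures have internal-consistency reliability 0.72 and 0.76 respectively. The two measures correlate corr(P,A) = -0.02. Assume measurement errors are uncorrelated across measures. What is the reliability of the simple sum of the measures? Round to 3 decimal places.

0.750

Var(P+A) = 3.8² + 8.7² + 2·[3.8·8.7·(-0.02)] = 90.13 − 1.3224 = 88.8076.
Because errors are independent across components, Cov(Tᵢ,Tⱼ) = Cov(Xᵢ,Xⱼ); the off-diagonal part of the true-score variance is the same as above.
True-score variance = [3.8²·0.72 + 8.7²·0.76] − 1.3224 = 67.9212 − 1.3224 = 66.5988.
Reliability = 66.5988 / 88.8076 = 0.750.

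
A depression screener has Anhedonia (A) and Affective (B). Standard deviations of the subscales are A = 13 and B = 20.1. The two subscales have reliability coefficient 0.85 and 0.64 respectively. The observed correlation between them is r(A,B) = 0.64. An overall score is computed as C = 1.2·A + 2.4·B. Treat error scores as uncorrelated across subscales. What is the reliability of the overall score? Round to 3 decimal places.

Var(C) = 1.2²·13² + 2.4²·20.1² + 2·[2.88·13·20.1·0.64] = 2570.46 + 963.256 = 3533.71.
Under uncorrelated errors the observed covariances equal the true-score covariances, so only the own-variance terms attenuate.
True-score variance = [1.2²·13²·0.85 + 2.4²·20.1²·0.64] + 963.256 = 1696.2 + 963.256 = 2659.45.
Reliability = 2659.45 / 3533.71 = 0.753.

0.753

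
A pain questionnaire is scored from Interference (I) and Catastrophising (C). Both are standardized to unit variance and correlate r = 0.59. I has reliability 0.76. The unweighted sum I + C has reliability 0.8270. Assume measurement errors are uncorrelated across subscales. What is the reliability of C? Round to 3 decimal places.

0.690

Var(I+C) = 2 + 2·0.59 = 3.180.
True-score variance = ρ_I + ρ_C + 2·0.59, so 0.8270 = (0.76 + ρ_C + 1.18) / 3.180.
ρ_C = 0.8270·3.180 − 0.76 − 1.18 = 0.690.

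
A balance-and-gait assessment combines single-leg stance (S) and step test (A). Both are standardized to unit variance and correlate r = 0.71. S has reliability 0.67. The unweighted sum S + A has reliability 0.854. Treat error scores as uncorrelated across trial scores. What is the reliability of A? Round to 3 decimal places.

0.831

Var(S+A) = 2 + 2·0.71 = 3.420.
True-score variance = ρ_S + ρ_A + 2·0.71, so 0.854 = (0.67 + ρ_A + 1.42) / 3.420.
ρ_A = 0.854·3.420 − 0.67 − 1.42 = 0.831.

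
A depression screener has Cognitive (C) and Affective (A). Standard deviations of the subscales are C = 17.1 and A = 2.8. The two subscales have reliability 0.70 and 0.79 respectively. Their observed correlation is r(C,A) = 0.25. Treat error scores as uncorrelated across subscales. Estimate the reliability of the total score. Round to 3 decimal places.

Var(C+A) = 17.1² + 2.8² + 2·[17.1·2.8·0.25] = 300.25 + 23.94 = 324.19.
With uncorrelated errors the cross-covariances are all true-score covariance, so they carry over unchanged; only the diagonal terms shrink to ρᵢσᵢ².
True-score variance = [17.1²·0.70 + 2.8²·0.79] + 23.94 = 210.881 + 23.94 = 234.821.
Reliability = 234.821 / 324.19 = 0.724.

0.724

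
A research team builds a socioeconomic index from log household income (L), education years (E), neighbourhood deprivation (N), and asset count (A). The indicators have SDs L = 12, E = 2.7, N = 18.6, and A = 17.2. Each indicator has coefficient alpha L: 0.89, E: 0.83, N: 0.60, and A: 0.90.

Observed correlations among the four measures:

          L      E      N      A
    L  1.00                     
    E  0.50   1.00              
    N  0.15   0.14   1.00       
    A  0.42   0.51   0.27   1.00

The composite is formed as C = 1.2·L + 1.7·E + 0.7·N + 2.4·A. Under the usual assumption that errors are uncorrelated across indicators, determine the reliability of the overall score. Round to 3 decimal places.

0.918

Var(C) = 1.2²·12² + 1.7²·2.7² + 0.7²·18.6² + 2.4²·17.2² + 2·[2.04·12·2.7·0.50 + 0.84·12·18.6·0.15 + 2.88·12·17.2·0.42 + 1.19·2.7·18.6·0.14 + 4.08·2.7·17.2·0.51 + 1.68·18.6·17.2·0.27] = 2101.99 + 1121.89 = 3223.88.
Under uncorrelated errors the observed covariances equal the true-score covariances, so only the own-variance terms attenuate.
True-score variance = [1.2²·12²·0.89 + 1.7²·2.7²·0.83 + 0.7²·18.6²·0.60 + 2.4²·17.2²·0.90] + 1121.89 = 1837.38 + 1121.89 = 2959.28.
Reliability = 2959.28 / 3223.88 = 0.918.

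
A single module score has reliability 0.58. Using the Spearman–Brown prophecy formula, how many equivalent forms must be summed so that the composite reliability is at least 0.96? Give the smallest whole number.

k ≥ ρ*(1−ρ₁)/(ρ₁(1−ρ*)) = 0.96·0.42 / (0.58·0.04) = 17.379.
Smallest integer k = 18.

18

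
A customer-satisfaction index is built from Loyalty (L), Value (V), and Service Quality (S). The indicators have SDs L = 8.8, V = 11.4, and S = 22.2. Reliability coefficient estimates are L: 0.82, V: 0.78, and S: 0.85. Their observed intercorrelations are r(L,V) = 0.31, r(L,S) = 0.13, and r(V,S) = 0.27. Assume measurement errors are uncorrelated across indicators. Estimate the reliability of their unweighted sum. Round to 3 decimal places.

Var(L+V+S) = 8.8² + 11.4² + 22.2² + 2·[8.8·11.4·0.31 + 8.8·22.2·0.13 + 11.4·22.2·0.27] = 700.24 + 249.655 = 949.895.
Because errors are independent across components, Cov(Tᵢ,Tⱼ) = Cov(Xᵢ,Xⱼ); the off-diagonal part of the true-score variance is the same as above.
True-score variance = [8.8²·0.82 + 11.4²·0.78 + 22.2²·0.85] + 249.655 = 583.784 + 249.655 = 833.439.
Reliability = 833.439 / 949.895 = 0.877.

0.877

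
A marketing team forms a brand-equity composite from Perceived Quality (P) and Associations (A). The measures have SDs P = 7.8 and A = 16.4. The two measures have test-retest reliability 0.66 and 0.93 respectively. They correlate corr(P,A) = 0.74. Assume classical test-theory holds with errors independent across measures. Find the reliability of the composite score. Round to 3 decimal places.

0.924

Var(P+A) = 7.8² + 16.4² + 2·[7.8·16.4·0.74] = 329.8 + 189.322 = 519.122.
Under uncorrelated errors the observed covariances equal the true-score covariances, so only the own-variance terms attenuate.
True-score variance = [7.8²·0.66 + 16.4²·0.93] + 189.322 = 290.287 + 189.322 = 479.609.
Reliability = 479.609 / 519.122 = 0.924.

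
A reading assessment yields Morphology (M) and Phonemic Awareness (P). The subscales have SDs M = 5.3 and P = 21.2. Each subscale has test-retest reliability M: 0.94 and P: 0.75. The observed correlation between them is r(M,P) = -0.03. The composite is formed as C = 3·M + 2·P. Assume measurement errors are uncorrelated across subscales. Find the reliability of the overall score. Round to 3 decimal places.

Var(C) = 3²·5.3² + 2²·21.2² + 2·[6·5.3·21.2·(-0.03)] = 2050.57 − 40.4496 = 2010.12.
Under uncorrelated errors the observed covariances equal the true-score covariances, so only the own-variance terms attenuate.
True-score variance = [3²·5.3²·0.94 + 2²·21.2²·0.75] − 40.4496 = 1585.96 − 40.4496 = 1545.51.
Reliability = 1545.51 / 2010.12 = 0.769.

0.769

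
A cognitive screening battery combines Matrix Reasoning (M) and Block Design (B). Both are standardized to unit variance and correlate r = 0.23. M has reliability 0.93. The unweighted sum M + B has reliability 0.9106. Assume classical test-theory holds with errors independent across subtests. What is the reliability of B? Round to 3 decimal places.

0.850

Var(M+B) = 2 + 2·0.23 = 2.460.
True-score variance = ρ_M + ρ_B + 2·0.23, so 0.9106 = (0.93 + ρ_B + 0.46) / 2.460.
ρ_B = 0.9106·2.460 − 0.93 − 0.46 = 0.850.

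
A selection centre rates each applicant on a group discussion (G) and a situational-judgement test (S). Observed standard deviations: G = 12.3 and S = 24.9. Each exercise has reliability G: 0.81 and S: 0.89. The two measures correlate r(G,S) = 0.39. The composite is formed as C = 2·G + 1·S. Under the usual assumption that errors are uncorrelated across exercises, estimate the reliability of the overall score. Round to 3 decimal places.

0.892

Var(C) = 2²·12.3² + 24.9² + 2·[2·12.3·24.9·0.39] = 1225.17 + 477.781 = 1702.95.
Because errors are independent across components, Cov(Tᵢ,Tⱼ) = Cov(Xᵢ,Xⱼ); the off-diagonal part of the true-score variance is the same as above.
True-score variance = [2²·12.3²·0.81 + 24.9²·0.89] + 477.781 = 1041.99 + 477.781 = 1519.77.
Reliability = 1519.77 / 1702.95 = 0.892.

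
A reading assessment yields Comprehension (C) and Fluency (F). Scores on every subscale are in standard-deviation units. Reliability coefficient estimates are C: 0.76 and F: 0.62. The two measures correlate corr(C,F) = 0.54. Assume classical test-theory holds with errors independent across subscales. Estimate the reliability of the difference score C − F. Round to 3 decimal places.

Var(C−F) = 1 + 1 − 2·0.54 = 2 − 1.08 = 0.92.
Because errors are independent across components, Cov(Tᵢ,Tⱼ) = Cov(Xᵢ,Xⱼ); the off-diagonal part of the true-score variance is the same as above.
True-score variance = [0.76 + 0.62] − 1.08 = 1.38 − 1.08 = 0.3.
Reliability = 0.3 / 0.92 = 0.326.

0.326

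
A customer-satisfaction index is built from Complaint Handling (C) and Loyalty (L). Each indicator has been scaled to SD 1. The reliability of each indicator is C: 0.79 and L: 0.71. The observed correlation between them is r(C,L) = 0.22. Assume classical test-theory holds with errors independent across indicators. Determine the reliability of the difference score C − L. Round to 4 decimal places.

0.6795

Var(C−L) = 1 + 1 − 2·0.22 = 2 − 0.44 = 1.56.
Under uncorrelated errors the observed covariances equal the true-score covariances, so only the own-variance terms attenuate.
True-score variance = [0.79 + 0.71] − 0.44 = 1.5 − 0.44 = 1.06.
Reliability = 1.06 / 1.56 = 0.6795.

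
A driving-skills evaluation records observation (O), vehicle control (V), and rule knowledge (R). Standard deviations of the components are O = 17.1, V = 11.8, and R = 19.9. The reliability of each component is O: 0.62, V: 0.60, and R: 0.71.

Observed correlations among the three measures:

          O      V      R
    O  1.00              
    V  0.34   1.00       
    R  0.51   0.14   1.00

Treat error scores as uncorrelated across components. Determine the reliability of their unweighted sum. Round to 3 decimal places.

0.796

Var(O+V+R) = 17.1² + 11.8² + 19.9² + 2·[17.1·11.8·0.34 + 17.1·19.9·0.51 + 11.8·19.9·0.14] = 827.66 + 550.056 = 1377.72.
With uncorrelated errors the cross-covariances are all true-score covariance, so they carry over unchanged; only the diagonal terms shrink to ρᵢσᵢ².
True-score variance = [17.1²·0.62 + 11.8²·0.60 + 19.9²·0.71] + 550.056 = 546.005 + 550.056 = 1096.06.
Reliability = 1096.06 / 1377.72 = 0.796.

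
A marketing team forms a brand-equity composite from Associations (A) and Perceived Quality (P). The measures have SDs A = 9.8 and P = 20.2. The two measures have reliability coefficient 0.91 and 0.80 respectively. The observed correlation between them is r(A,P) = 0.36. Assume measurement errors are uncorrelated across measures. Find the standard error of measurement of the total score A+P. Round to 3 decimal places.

9.500

Var(total) = 504.08 + 142.531 = 646.611.
True-score variance = 413.828 + 142.531 = 556.36, so reliability = 0.8604.
Error variance = 646.611 − 556.36 = 90.2516; SEM = √90.2516 = 9.500.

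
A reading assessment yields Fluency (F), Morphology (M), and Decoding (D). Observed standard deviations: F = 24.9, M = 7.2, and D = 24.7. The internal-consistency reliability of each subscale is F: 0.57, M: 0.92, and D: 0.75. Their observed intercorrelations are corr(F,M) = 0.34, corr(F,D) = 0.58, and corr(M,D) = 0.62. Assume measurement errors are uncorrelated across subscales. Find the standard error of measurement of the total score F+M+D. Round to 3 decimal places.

Var(total) = 1281.94 + 1055.87 = 2337.81.
True-score variance = 858.666 + 1055.87 = 1914.53, so reliability = 0.8189.
Error variance = 2337.81 − 1914.53 = 423.274; SEM = √423.274 = 20.574.

20.574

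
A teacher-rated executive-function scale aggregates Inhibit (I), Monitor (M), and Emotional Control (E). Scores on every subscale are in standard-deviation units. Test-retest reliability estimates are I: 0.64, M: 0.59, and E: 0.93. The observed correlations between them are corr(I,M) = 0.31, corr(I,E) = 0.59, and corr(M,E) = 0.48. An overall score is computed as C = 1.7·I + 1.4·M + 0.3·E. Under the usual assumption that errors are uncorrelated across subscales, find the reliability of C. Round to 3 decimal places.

0.751

Var(C) = 1.7² + 1.4² + 0.3² + 2·[2.38·0.31 + 0.51·0.59 + 0.42·0.48] = 4.94 + 2.4806 = 7.4206.
With uncorrelated errors the cross-covariances are all true-score covariance, so they carry over unchanged; only the diagonal terms shrink to ρᵢσᵢ².
True-score variance = [1.7²·0.64 + 1.4²·0.59 + 0.3²·0.93] + 2.4806 = 3.0897 + 2.4806 = 5.5703.
Reliability = 5.5703 / 7.4206 = 0.751.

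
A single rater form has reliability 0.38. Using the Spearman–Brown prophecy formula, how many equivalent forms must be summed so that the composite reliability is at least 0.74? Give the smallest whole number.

k ≥ ρ*(1−ρ₁)/(ρ₁(1−ρ*)) = 0.74·0.62 / (0.38·0.26) = 4.644.
Smallest integer k = 5.

5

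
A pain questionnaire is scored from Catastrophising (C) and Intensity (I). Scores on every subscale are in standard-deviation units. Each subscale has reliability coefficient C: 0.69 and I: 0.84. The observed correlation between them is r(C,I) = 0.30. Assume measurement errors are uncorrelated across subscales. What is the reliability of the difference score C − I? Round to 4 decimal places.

0.6643

Var(C−I) = 1 + 1 − 2·0.30 = 2 − 0.6 = 1.4.
With uncorrelated errors the cross-covariances are all true-score covariance, so they carry over unchanged; only the diagonal terms shrink to ρᵢσᵢ².
True-score variance = [0.69 + 0.84] − 0.6 = 1.53 − 0.6 = 0.93.
Reliability = 0.93 / 1.4 = 0.6643.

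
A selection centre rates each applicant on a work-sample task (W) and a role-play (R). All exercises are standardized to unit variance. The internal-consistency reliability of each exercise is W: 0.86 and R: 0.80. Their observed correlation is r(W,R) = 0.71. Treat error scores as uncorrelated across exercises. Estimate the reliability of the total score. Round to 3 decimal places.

0.901

Var(W+R) = 2 + 2·[0.71] = 2 + 1.42 = 3.42.
Because errors are independent across components, Cov(Tᵢ,Tⱼ) = Cov(Xᵢ,Xⱼ); the off-diagonal part of the true-score variance is the same as above.
True-score variance = [0.86 + 0.80] + 1.42 = 1.66 + 1.42 = 3.08.
Reliability = 3.08 / 3.42 = 0.901.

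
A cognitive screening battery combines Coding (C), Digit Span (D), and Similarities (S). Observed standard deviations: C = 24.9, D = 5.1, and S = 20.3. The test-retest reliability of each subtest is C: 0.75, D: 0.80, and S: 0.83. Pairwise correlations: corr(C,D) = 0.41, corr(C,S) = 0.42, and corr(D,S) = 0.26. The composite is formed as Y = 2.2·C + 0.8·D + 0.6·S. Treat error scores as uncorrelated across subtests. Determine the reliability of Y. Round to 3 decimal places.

Var(Y) = 2.2²·24.9² + 0.8²·5.1² + 0.6²·20.3² + 2·[1.76·24.9·5.1·0.41 + 1.32·24.9·20.3·0.42 + 0.48·5.1·20.3·0.26] = 3165.85 + 769.578 = 3935.43.
Under uncorrelated errors the observed covariances equal the true-score covariances, so only the own-variance terms attenuate.
True-score variance = [2.2²·24.9²·0.75 + 0.8²·5.1²·0.80 + 0.6²·20.3²·0.83] + 769.578 = 2387.09 + 769.578 = 3156.66.
Reliability = 3156.66 / 3935.43 = 0.802.

0.802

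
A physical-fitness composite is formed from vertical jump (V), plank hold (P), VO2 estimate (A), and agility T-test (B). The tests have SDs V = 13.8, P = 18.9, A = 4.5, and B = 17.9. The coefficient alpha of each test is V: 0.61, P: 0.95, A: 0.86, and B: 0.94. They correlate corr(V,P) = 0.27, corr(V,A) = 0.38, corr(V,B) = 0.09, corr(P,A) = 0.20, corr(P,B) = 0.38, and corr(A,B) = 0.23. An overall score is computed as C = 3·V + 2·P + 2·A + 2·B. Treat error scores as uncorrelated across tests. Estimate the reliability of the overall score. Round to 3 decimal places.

0.885

Var(C) = 3²·13.8² + 2²·18.9² + 2²·4.5² + 2²·17.9² + 2·[6·13.8·18.9·0.27 + 6·13.8·4.5·0.38 + 6·13.8·17.9·0.09 + 4·18.9·4.5·0.20 + 4·18.9·17.9·0.38 + 4·4.5·17.9·0.23] = 4505.44 + 2707.77 = 7213.21.
Because errors are independent across components, Cov(Tᵢ,Tⱼ) = Cov(Xᵢ,Xⱼ); the off-diagonal part of the true-score variance is the same as above.
True-score variance = [3²·13.8²·0.61 + 2²·18.9²·0.95 + 2²·4.5²·0.86 + 2²·17.9²·0.94] + 2707.77 = 3677.32 + 2707.77 = 6385.08.
Reliability = 6385.08 / 7213.21 = 0.885.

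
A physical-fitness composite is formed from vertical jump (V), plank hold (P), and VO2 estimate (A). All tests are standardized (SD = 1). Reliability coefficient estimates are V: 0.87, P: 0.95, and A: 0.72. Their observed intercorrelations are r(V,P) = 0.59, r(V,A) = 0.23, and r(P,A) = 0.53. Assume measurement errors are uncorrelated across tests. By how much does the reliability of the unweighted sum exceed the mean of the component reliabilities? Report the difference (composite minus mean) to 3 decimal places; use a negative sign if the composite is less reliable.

0.073

Var(sum) = 3 + 2.7 = 5.7; true-score variance = 2.54 + 2.7 = 5.24; composite reliability = 0.9193.
Mean component reliability = 0.8467.
Difference = 0.9193 − 0.8467 = 0.073.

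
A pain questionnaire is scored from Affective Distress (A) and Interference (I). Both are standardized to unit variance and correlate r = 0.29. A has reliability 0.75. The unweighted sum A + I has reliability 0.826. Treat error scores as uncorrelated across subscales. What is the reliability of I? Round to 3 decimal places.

0.801

Var(A+I) = 2 + 2·0.29 = 2.580.
True-score variance = ρ_A + ρ_I + 2·0.29, so 0.826 = (0.75 + ρ_I + 0.58) / 2.580.
ρ_I = 0.826·2.580 − 0.75 − 0.58 = 0.801.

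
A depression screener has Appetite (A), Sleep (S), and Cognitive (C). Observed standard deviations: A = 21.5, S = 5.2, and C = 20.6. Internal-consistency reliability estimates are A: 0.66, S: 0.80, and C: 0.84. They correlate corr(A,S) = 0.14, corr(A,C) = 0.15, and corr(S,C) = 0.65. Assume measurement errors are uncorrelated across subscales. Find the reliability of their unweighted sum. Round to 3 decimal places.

0.811

Var(A+S+C) = 21.5² + 5.2² + 20.6² + 2·[21.5·5.2·0.14 + 21.5·20.6·0.15 + 5.2·20.6·0.65] = 913.65 + 303.43 = 1217.08.
Under uncorrelated errors the observed covariances equal the true-score covariances, so only the own-variance terms attenuate.
True-score variance = [21.5²·0.66 + 5.2²·0.80 + 20.6²·0.84] + 303.43 = 683.179 + 303.43 = 986.609.
Reliability = 986.609 / 1217.08 = 0.811.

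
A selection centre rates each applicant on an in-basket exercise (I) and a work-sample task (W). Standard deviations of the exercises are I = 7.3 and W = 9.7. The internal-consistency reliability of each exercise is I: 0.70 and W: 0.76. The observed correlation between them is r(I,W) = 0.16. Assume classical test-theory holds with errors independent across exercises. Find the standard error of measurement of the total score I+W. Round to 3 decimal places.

Var(total) = 147.38 + 22.6592 = 170.039.
True-score variance = 108.811 + 22.6592 = 131.471, so reliability = 0.7732.
Error variance = 170.039 − 131.471 = 38.5686; SEM = √38.5686 = 6.210.

6.210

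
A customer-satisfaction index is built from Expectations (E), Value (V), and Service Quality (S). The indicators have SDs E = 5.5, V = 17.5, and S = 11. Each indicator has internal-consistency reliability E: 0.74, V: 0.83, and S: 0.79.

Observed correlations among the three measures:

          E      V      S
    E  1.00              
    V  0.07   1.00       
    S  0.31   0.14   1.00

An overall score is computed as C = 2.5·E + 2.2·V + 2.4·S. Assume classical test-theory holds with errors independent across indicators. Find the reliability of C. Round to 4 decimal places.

Var(C) = 2.5²·5.5² + 2.2²·17.5² + 2.4²·11² + 2·[5.5·5.5·17.5·0.07 + 6·5.5·11·0.31 + 5.28·17.5·11·0.14] = 2368.27 + 583.764 = 2952.04.
With uncorrelated errors the cross-covariances are all true-score covariance, so they carry over unchanged; only the diagonal terms shrink to ρᵢσᵢ².
True-score variance = [2.5²·5.5²·0.74 + 2.2²·17.5²·0.83 + 2.4²·11²·0.79] + 583.764 = 1920.77 + 583.764 = 2504.54.
Reliability = 2504.54 / 2952.04 = 0.8484.

0.8484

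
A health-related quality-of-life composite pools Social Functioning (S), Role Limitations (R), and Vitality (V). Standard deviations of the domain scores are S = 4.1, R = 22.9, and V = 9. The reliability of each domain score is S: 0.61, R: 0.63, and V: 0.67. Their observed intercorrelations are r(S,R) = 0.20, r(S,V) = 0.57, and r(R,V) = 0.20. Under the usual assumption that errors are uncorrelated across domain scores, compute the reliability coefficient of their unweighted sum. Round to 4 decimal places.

0.7102

Var(S+R+V) = 4.1² + 22.9² + 9² + 2·[4.1·22.9·0.20 + 4.1·9·0.57 + 22.9·9·0.20] = 622.22 + 162.062 = 784.282.
Under uncorrelated errors the observed covariances equal the true-score covariances, so only the own-variance terms attenuate.
True-score variance = [4.1²·0.61 + 22.9²·0.63 + 9²·0.67] + 162.062 = 394.902 + 162.062 = 556.964.
Reliability = 556.964 / 784.282 = 0.7102.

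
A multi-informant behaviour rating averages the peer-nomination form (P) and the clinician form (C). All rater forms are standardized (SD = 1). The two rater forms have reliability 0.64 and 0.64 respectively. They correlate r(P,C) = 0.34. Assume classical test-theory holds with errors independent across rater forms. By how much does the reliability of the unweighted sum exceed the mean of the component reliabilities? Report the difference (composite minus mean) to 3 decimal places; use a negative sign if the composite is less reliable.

0.091

Var(sum) = 2 + 0.68 = 2.68; true-score variance = 1.28 + 0.68 = 1.96; composite reliability = 0.7313.
Mean component reliability = 0.6400.
Difference = 0.7313 − 0.6400 = 0.091.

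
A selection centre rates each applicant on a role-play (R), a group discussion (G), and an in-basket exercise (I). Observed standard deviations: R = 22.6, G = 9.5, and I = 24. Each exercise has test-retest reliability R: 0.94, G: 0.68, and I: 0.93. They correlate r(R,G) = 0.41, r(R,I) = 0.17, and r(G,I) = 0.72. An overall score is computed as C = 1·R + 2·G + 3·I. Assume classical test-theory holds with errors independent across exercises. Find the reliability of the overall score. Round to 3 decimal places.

Var(C) = 22.6² + 2²·9.5² + 3²·24² + 2·[2·22.6·9.5·0.41 + 3·22.6·24·0.17 + 6·9.5·24·0.72] = 6055.76 + 2875.28 = 8931.04.
Under uncorrelated errors the observed covariances equal the true-score covariances, so only the own-variance terms attenuate.
True-score variance = [22.6²·0.94 + 2²·9.5²·0.68 + 3²·24²·0.93] + 2875.28 = 5546.71 + 2875.28 = 8421.99.
Reliability = 8421.99 / 8931.04 = 0.943.

0.943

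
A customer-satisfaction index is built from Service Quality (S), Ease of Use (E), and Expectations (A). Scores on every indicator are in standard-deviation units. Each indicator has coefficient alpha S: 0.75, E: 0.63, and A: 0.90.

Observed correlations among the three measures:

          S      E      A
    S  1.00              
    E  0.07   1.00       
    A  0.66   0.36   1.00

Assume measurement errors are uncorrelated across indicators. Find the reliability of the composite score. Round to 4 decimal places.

0.8610

Var(S+E+A) = 3 + 2·[0.07 + 0.66 + 0.36] = 3 + 2.18 = 5.18.
With uncorrelated errors the cross-covariances are all true-score covariance, so they carry over unchanged; only the diagonal terms shrink to ρᵢσᵢ².
True-score variance = [0.75 + 0.63 + 0.90] + 2.18 = 2.28 + 2.18 = 4.46.
Reliability = 4.46 / 5.18 = 0.8610.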